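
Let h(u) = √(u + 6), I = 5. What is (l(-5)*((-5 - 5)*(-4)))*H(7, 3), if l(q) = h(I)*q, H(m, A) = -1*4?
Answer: 800*√11 ≈ 2653.3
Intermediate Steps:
H(m, A) = -4
h(u) = √(6 + u)
l(q) = q*√11 (l(q) = √(6 + 5)*q = √11*q = q*√11)
(l(-5)*((-5 - 5)*(-4)))*H(7, 3) = ((-5*√11)*((-5 - 5)*(-4)))*(-4) = ((-5*√11)*(-10*(-4)))*(-4) = (-5*√11*40)*(-4) = -200*√11*(-4) = 800*√11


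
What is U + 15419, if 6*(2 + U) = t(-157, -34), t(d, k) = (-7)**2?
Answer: 92551/6 ≈ 15425.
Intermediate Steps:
t(d, k) = 49
U = 37/6 (U = -2 + (1/6)*49 = -2 + 49/6 = 37/6 ≈ 6.1667)
U + 15419 = 37/6 + 15419 = 92551/6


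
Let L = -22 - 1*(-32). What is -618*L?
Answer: -6180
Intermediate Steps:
L = 10 (L = -22 + 32 = 10)
-618*L = -618*10 = -6180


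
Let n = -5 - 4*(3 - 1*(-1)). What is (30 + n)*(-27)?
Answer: -243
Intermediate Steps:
n = -21 (n = -5 - 4*(3 + 1) = -5 - 4*4 = -5 - 16 = -21)
(30 + n)*(-27) = (30 - 21)*(-27) = 9*(-27) = -243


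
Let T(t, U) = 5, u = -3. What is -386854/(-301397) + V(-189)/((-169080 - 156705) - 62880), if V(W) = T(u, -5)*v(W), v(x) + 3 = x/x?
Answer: 30071924776/23428493001 ≈ 1.2836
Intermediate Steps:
v(x) = -2 (v(x) = -3 + x/x = -3 + 1 = -2)
V(W) = -10 (V(W) = 5*(-2) = -10)
-386854/(-301397) + V(-189)/((-169080 - 156705) - 62880) = -386854/(-301397) - 10/((-169080 - 156705) - 62880) = -386854*(-1/301397) - 10/(-325785 - 62880) = 386854/301397 - 10/(-388665) = 386854/301397 - 10*(-1/388665) = 386854/301397 + 2/77733 = 30071924776/23428493001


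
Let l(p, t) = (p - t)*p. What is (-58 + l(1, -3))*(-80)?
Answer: 4320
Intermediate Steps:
l(p, t) = p*(p - t)
(-58 + l(1, -3))*(-80) = (-58 + 1*(1 - 1*(-3)))*(-80) = (-58 + 1*(1 + 3))*(-80) = (-58 + 1*4)*(-80) = (-58 + 4)*(-80) = -54*(-80) = 4320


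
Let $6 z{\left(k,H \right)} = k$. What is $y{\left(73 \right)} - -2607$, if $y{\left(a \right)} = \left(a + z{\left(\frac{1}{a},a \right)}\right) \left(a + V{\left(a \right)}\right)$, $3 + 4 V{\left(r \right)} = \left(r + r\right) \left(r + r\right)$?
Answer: $\frac{695387339}{1752} \approx 3.9691 \cdot 10^{5}$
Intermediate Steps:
$z{\left(k,H \right)} = \frac{k}{6}$
$V{\left(r \right)} = - \frac{3}{4} + r^{2}$ ($V{\left(r \right)} = - \frac{3}{4} + \frac{\left(r + r\right) \left(r + r\right)}{4} = - \frac{3}{4} + \frac{2 r 2 r}{4} = - \frac{3}{4} + \frac{4 r^{2}}{4} = - \frac{3}{4} + r^{2}$)
$y{\left(a \right)} = \left(a + \frac{1}{6 a}\right) \left(- \frac{3}{4} + a + a^{2}\right)$ ($y{\left(a \right)} = \left(a + \frac{1}{6 a}\right) \left(a + \left(- \frac{3}{4} + a^{2}\right)\right) = \left(a + \frac{1}{6 a}\right) \left(- \frac{3}{4} + a + a^{2}\right)$)
$y{\left(73 \right)} - -2607 = \left(\frac{1}{6} + 73^{2} + 73^{3} - \frac{511}{12} - \frac{1}{8 \cdot 73}\right) - -2607 = \left(\frac{1}{6} + 5329 + 389017 - \frac{511}{12} - \frac{1}{584}\right) + 2607 = \frac{690819875}{1752} + 2607 = \frac{695387339}{1752}$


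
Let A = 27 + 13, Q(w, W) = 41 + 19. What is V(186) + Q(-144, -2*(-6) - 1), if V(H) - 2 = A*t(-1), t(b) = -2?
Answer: -18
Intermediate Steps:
Q(w, W) = 60
A = 40
V(H) = -78 (V(H) = 2 + 40*(-2) = 2 - 80 = -78)
V(186) + Q(-144, -2*(-6) - 1) = -78 + 60 = -18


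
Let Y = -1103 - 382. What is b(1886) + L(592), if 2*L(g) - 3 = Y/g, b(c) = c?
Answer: 2233315/1184 ≈ 1886.2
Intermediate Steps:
Y = -1485
L(g) = 3/2 - 1485/(2*g) (L(g) = 3/2 + (-1485/g)/2 = 3/2 - 1485/(2*g))
b(1886) + L(592) = 1886 + (3/2)*(-495 + 592)/592 = 1886 + (3/2)*(1/592)*97 = 1886 + 291/1184 = 2233315/1184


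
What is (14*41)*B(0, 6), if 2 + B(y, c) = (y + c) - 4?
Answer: 0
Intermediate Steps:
B(y, c) = -6 + c + y (B(y, c) = -2 + ((y + c) - 4) = -2 + ((c + y) - 4) = -2 + (-4 + c + y) = -6 + c + y)
(14*41)*B(0, 6) = (14*41)*(-6 + 6 + 0) = 574*0 = 0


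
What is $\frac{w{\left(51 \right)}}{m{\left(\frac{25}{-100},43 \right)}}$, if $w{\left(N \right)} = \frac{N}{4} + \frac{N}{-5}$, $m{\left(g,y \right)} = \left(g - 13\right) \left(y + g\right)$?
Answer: $- \frac{68}{15105} \approx -0.0045018$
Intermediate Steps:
$m{\left(g,y \right)} = \left(-13 + g\right) \left(g + y\right)$
$w{\left(N \right)} = \frac{N}{20}$ ($w{\left(N \right)} = N \frac{1}{4} + N \left(- \frac{1}{5}\right) = \frac{N}{4} - \frac{N}{5} = \frac{N}{20}$)
$\frac{w{\left(51 \right)}}{m{\left(\frac{25}{-100},43 \right)}} = \frac{\frac{1}{20} \cdot 51}{\left(\frac{25}{-100}\right)^{2} - 13 \frac{25}{-100} - 559 + \frac{25}{-100} \cdot 43} = \frac{51}{20 \left(\left(25 \left(- \frac{1}{100}\right)\right)^{2} - 13 \cdot 25 \left(- \frac{1}{100}\right) - 559 + 25 \left(- \frac{1}{100}\right) 43\right)} = \frac{51}{20 \left(\left(- \frac{1}{4}\right)^{2} - - \frac{13}{4} - 559 - \frac{43}{4}\right)} = \frac{51}{20 \left(\frac{1}{16} + \frac{13}{4} - 559 - \frac{43}{4}\right)} = \frac{51}{20 \left(- \frac{9063}{16}\right)} = \frac{51}{20} \left(- \frac{16}{9063}\right) = - \frac{68}{15105}$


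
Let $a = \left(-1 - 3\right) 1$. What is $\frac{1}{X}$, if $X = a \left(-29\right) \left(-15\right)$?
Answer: $- \frac{1}{1740} \approx -0.00057471$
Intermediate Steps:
$a = -4$ ($a = \left(-4\right) 1 = -4$)
$X = -1740$ ($X = \left(-4\right) \left(-29\right) \left(-15\right) = 116 \left(-15\right) = -1740$)
$\frac{1}{X} = \frac{1}{-1740} = - \frac{1}{1740}$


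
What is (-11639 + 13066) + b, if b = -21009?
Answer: -19582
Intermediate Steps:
(-11639 + 13066) + b = (-11639 + 13066) - 21009 = 1427 - 21009 = -19582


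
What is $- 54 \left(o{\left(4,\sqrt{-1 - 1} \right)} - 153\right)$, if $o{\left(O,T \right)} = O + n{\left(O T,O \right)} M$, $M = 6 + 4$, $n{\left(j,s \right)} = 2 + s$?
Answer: $4806$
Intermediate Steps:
$M = 10$
$o{\left(O,T \right)} = 20 + 11 O$ ($o{\left(O,T \right)} = O + \left(2 + O\right) 10 = O + \left(20 + 10 O\right) = 20 + 11 O$)
$- 54 \left(o{\left(4,\sqrt{-1 - 1} \right)} - 153\right) = - 54 \left(\left(20 + 11 \cdot 4\right) - 153\right) = - 54 \left(\left(20 + 44\right) - 153\right) = - 54 \left(64 - 153\right) = \left(-54\right) \left(-89\right) = 4806$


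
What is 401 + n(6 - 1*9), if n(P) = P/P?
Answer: 402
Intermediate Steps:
n(P) = 1
401 + n(6 - 1*9) = 401 + 1 = 402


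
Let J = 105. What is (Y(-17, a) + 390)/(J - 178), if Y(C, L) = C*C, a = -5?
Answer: -679/73 ≈ -9.3014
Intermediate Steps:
Y(C, L) = C²
(Y(-17, a) + 390)/(J - 178) = ((-17)² + 390)/(105 - 178) = (289 + 390)/(-73) = 679*(-1/73) = -679/73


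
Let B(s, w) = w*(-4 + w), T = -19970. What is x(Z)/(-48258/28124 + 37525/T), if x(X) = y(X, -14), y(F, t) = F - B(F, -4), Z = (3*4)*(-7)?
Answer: 814372606/25238317 ≈ 32.267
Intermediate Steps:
Z = -84 (Z = 12*(-7) = -84)
y(F, t) = -32 + F (y(F, t) = F - (-4)*(-4 - 4) = F - (-4)*(-8) = F - 1*32 = F - 32 = -32 + F)
x(X) = -32 + X
x(Z)/(-48258/28124 + 37525/T) = (-32 - 84)/(-48258/28124 + 37525/(-19970)) = -116/(-48258*1/28124 + 37525*(-1/19970)) = -116/(-24129/14062 - 7505/3994) = -116/(-50476634/14040907) = -116*(-14040907/50476634) = 814372606/25238317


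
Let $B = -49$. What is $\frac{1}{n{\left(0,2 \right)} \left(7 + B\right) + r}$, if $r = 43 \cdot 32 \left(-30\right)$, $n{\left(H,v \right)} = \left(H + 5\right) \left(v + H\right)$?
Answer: $- \frac{1}{41700} \approx -2.3981 \cdot 10^{-5}$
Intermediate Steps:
$n{\left(H,v \right)} = \left(5 + H\right) \left(H + v\right)$
$r = -41280$ ($r = 1376 \left(-30\right) = -41280$)
$\frac{1}{n{\left(0,2 \right)} \left(7 + B\right) + r} = \frac{1}{\left(0^{2} + 5 \cdot 0 + 5 \cdot 2 + 0 \cdot 2\right) \left(7 - 49\right) - 41280} = \frac{1}{\left(0 + 0 + 10 + 0\right) \left(-42\right) - 41280} = \frac{1}{10 \left(-42\right) - 41280} = \frac{1}{-420 - 41280} = \frac{1}{-41700} = - \frac{1}{41700}$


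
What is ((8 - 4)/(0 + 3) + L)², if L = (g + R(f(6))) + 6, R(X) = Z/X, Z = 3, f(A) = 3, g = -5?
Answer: 100/9 ≈ 11.111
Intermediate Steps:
R(X) = 3/X
L = 2 (L = (-5 + 3/3) + 6 = (-5 + 3*(⅓)) + 6 = (-5 + 1) + 6 = -4 + 6 = 2)
((8 - 4)/(0 + 3) + L)² = ((8 - 4)/(0 + 3) + 2)² = (4/3 + 2)² = (10/3)² = 100/9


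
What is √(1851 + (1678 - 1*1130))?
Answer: √2399 ≈ 48.980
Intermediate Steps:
√(1851 + (1678 - 1*1130)) = √(1851 + (1678 - 1130)) = √(1851 + 548) = √2399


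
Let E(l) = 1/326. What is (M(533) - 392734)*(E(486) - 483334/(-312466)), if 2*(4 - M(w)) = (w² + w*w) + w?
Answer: -15271116947775/14551988 ≈ -1.0494e+6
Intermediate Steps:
E(l) = 1/326
M(w) = 4 - w² - w/2 (M(w) = 4 - ((w² + w*w) + w)/2 = 4 - ((w² + w²) + w)/2 = 4 - (2*w² + w)/2 = 4 - (w + 2*w²)/2 = 4 + (-w² - w/2) = 4 - w² - w/2)
(M(533) - 392734)*(E(486) - 483334/(-312466)) = ((4 - 1*533² - ½*533) - 392734)*(1/326 - 483334/(-312466)) = ((4 - 1*284089 - 533/2) - 392734)*(1/326 - 483334*(-1/312466)) = ((4 - 284089 - 533/2) - 392734)*(1/326 + 241667/156233) = (-568703/2 - 392734)*(78939675/50931958) = -1354171/2*78939675/50931958 = -15271116947775/14551988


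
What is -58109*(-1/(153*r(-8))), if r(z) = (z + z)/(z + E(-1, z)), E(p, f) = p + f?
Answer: 58109/144 ≈ 403.53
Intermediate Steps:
E(p, f) = f + p
r(z) = 2*z/(-1 + 2*z) (r(z) = (z + z)/(z + (z - 1)) = (2*z)/(z + (-1 + z)) = (2*z)/(-1 + 2*z) = 2*z/(-1 + 2*z))
-58109*(-1/(153*r(-8))) = -58109/((-306*(-8)/(-1 + 2*(-8)))) = -58109/((-306*(-8)/(-1 - 16))) = -58109/((-306*(-8)/(-17))) = -58109/((-306*(-8)*(-1)/17)) = -58109/((-153*16/17)) = -58109/(-144) = -58109*(-1/144) = 58109/144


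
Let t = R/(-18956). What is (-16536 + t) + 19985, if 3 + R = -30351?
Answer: 32704799/9478 ≈ 3450.6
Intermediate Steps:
R = -30354 (R = -3 - 30351 = -30354)
t = 15177/9478 (t = -30354/(-18956) = -30354*(-1/18956) = 15177/9478 ≈ 1.6013)
(-16536 + t) + 19985 = (-16536 + 15177/9478) + 19985 = -156713031/9478 + 19985 = 32704799/9478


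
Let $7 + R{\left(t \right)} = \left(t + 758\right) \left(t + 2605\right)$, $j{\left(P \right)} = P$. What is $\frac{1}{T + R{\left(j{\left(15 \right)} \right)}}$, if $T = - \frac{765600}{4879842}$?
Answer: $\frac{73937}{149741119461} \approx 4.9377 \cdot 10^{-7}$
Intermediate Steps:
$T = - \frac{11600}{73937}$ ($T = \left(-765600\right) \frac{1}{4879842} = - \frac{11600}{73937} \approx -0.15689$)
$R{\left(t \right)} = -7 + \left(758 + t\right) \left(2605 + t\right)$ ($R{\left(t \right)} = -7 + \left(t + 758\right) \left(t + 2605\right) = -7 + \left(758 + t\right) \left(2605 + t\right)$)
$\frac{1}{T + R{\left(j{\left(15 \right)} \right)}} = \frac{1}{- \frac{11600}{73937} + \left(1974583 + 15^{2} + 3363 \cdot 15\right)} = \frac{1}{- \frac{11600}{73937} + \left(1974583 + 225 + 50445\right)} = \frac{1}{- \frac{11600}{73937} + 2025253} = \frac{1}{\frac{149741119461}{73937}} = \frac{73937}{149741119461}$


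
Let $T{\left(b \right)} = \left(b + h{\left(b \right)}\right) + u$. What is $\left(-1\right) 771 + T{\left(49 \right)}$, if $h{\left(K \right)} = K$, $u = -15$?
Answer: $-688$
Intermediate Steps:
$T{\left(b \right)} = -15 + 2 b$ ($T{\left(b \right)} = \left(b + b\right) - 15 = 2 b - 15 = -15 + 2 b$)
$\left(-1\right) 771 + T{\left(49 \right)} = \left(-1\right) 771 + \left(-15 + 2 \cdot 49\right) = -771 + \left(-15 + 98\right) = -771 + 83 = -688$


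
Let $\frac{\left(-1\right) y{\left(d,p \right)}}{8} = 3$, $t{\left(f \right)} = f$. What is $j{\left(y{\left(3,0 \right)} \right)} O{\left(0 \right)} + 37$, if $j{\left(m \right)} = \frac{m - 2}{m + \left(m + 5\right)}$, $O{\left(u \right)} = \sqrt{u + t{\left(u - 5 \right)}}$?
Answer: $37 + \frac{26 i \sqrt{5}}{43} \approx 37.0 + 1.352 i$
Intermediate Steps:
$y{\left(d,p \right)} = -24$ ($y{\left(d,p \right)} = \left(-8\right) 3 = -24$)
$O{\left(u \right)} = \sqrt{-5 + 2 u}$ ($O{\left(u \right)} = \sqrt{u + \left(u - 5\right)} = \sqrt{u + \left(-5 + u\right)} = \sqrt{-5 + 2 u}$)
$j{\left(m \right)} = \frac{-2 + m}{5 + 2 m}$ ($j{\left(m \right)} = \frac{-2 + m}{m + \left(5 + m\right)} = \frac{-2 + m}{5 + 2 m}$)
$j{\left(y{\left(3,0 \right)} \right)} O{\left(0 \right)} + 37 = \frac{-2 - 24}{5 + 2 \left(-24\right)} \sqrt{-5 + 2 \cdot 0} + 37 = \frac{1}{5 - 48} \left(-26\right) \sqrt{-5 + 0} + 37 = \frac{1}{-43} \left(-26\right) \sqrt{-5} + 37 = \left(- \frac{1}{43}\right) \left(-26\right) i \sqrt{5} + 37 = \frac{26 i \sqrt{5}}{43} + 37 = 37 + \frac{26 i \sqrt{5}}{43}$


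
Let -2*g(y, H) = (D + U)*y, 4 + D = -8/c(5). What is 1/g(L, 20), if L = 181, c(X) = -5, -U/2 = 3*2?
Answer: 5/6516 ≈ 0.00076734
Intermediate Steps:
U = -12 (U = -6*2 = -2*6 = -12)
D = -12/5 (D = -4 - 8/(-5) = -4 - 8*(-1/5) = -4 + 8/5 = -12/5 ≈ -2.4000)
g(y, H) = 36*y/5 (g(y, H) = -(-12/5 - 12)*y/2 = -(-36)*y/5 = 36*y/5)
1/g(L, 20) = 1/((36/5)*181) = 1/(6516/5) = 5/6516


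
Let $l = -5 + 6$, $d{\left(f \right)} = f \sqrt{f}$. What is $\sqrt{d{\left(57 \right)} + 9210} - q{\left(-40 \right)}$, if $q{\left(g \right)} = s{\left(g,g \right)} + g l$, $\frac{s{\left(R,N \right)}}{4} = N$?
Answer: $200 + \sqrt{9210 + 57 \sqrt{57}} \approx 298.19$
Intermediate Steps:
$s{\left(R,N \right)} = 4 N$
$d{\left(f \right)} = f^{\frac{3}{2}}$
$l = 1$
$q{\left(g \right)} = 5 g$ ($q{\left(g \right)} = 4 g + g 1 = 4 g + g = 5 g$)
$\sqrt{d{\left(57 \right)} + 9210} - q{\left(-40 \right)} = \sqrt{57^{\frac{3}{2}} + 9210} - 5 \left(-40\right) = \sqrt{57 \sqrt{57} + 9210} - -200 = \sqrt{9210 + 57 \sqrt{57}} + 200 = 200 + \sqrt{9210 + 57 \sqrt{57}}$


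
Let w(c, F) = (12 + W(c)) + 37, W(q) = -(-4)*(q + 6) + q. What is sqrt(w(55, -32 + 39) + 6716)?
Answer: 2*sqrt(1766) ≈ 84.048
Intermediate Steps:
W(q) = 24 + 5*q (W(q) = -(-4)*(6 + q) + q = -(-24 - 4*q) + q = (24 + 4*q) + q = 24 + 5*q)
w(c, F) = 73 + 5*c (w(c, F) = (12 + (24 + 5*c)) + 37 = (36 + 5*c) + 37 = 73 + 5*c)
sqrt(w(55, -32 + 39) + 6716) = sqrt((73 + 5*55) + 6716) = sqrt((73 + 275) + 6716) = sqrt(348 + 6716) = sqrt(7064) = 2*sqrt(1766)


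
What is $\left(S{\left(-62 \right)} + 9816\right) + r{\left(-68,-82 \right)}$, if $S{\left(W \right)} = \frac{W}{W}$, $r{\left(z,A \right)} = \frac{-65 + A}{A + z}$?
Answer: $\frac{490899}{50} \approx 9818.0$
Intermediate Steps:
$r{\left(z,A \right)} = \frac{-65 + A}{A + z}$
$S{\left(W \right)} = 1$
$\left(S{\left(-62 \right)} + 9816\right) + r{\left(-68,-82 \right)} = \left(1 + 9816\right) + \frac{-65 - 82}{-82 - 68} = 9817 + \frac{1}{-150} \left(-147\right) = 9817 - - \frac{49}{50} = 9817 + \frac{49}{50} = \frac{490899}{50}$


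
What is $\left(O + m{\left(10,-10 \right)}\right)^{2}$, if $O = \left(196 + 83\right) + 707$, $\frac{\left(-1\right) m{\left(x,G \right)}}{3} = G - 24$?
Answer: $1183744$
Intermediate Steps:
$m{\left(x,G \right)} = 72 - 3 G$ ($m{\left(x,G \right)} = - 3 \left(G - 24\right) = - 3 \left(-24 + G\right) = 72 - 3 G$)
$O = 986$ ($O = 279 + 707 = 986$)
$\left(O + m{\left(10,-10 \right)}\right)^{2} = \left(986 + \left(72 - -30\right)\right)^{2} = \left(986 + \left(72 + 30\right)\right)^{2} = \left(986 + 102\right)^{2} = 1088^{2} = 1183744$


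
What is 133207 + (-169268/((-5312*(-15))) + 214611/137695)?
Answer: 73073970096521/548576880 ≈ 1.3321e+5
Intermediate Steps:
133207 + (-169268/((-5312*(-15))) + 214611/137695) = 133207 + (-169268/79680 + 214611*(1/137695)) = 133207 + (-169268*1/79680 + 214611/137695) = 133207 + (-42317/19920 + 214611/137695) = 133207 - 310357639/548576880 = 73073970096521/548576880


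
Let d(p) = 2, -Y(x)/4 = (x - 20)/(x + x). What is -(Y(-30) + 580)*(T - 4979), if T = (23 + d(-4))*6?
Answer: 8354170/3 ≈ 2.7847e+6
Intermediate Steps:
Y(x) = -2*(-20 + x)/x (Y(x) = -4*(x - 20)/(x + x) = -4*(-20 + x)/(2*x) = -4*(-20 + x)*1/(2*x) = -2*(-20 + x)/x)
T = 150 (T = (23 + 2)*6 = 25*6 = 150)
-(Y(-30) + 580)*(T - 4979) = -((-2 + 40/(-30)) + 580)*(150 - 4979) = -((-2 + 40*(-1/30)) + 580)*(-4829) = -((-2 - 4/3) + 580)*(-4829) = -(-10/3 + 580)*(-4829) = -1730*(-4829)/3 = -1*(-8354170/3) = 8354170/3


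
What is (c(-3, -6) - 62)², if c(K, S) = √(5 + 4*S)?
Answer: (62 - I*√19)² ≈ 3825.0 - 540.5*I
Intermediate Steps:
(c(-3, -6) - 62)² = (√(5 + 4*(-6)) - 62)² = (√(5 - 24) - 62)² = (√(-19) - 62)² = (I*√19 - 62)² = (-62 + I*√19)²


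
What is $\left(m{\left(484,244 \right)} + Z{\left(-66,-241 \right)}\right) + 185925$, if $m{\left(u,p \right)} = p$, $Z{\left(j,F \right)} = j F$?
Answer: $202075$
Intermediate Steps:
$Z{\left(j,F \right)} = F j$
$\left(m{\left(484,244 \right)} + Z{\left(-66,-241 \right)}\right) + 185925 = \left(244 - -15906\right) + 185925 = \left(244 + 15906\right) + 185925 = 16150 + 185925 = 202075$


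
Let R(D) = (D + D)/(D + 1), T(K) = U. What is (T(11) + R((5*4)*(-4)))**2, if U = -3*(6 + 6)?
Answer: 7203856/6241 ≈ 1154.3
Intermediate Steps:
U = -36 (U = -3*12 = -36)
T(K) = -36
R(D) = 2*D/(1 + D) (R(D) = (2*D)/(1 + D) = 2*D/(1 + D))
(T(11) + R((5*4)*(-4)))**2 = (-36 + 2*((5*4)*(-4))/(1 + (5*4)*(-4)))**2 = (-36 + 2*(20*(-4))/(1 + 20*(-4)))**2 = (-36 + 2*(-80)/(1 - 80))**2 = (-36 + 2*(-80)/(-79))**2 = (-36 + 2*(-80)*(-1/79))**2 = (-36 + 160/79)**2 = (-2684/79)**2 = 7203856/6241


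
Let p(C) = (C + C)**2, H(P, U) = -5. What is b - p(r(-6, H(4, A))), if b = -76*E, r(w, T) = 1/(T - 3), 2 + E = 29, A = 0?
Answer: -32833/16 ≈ -2052.1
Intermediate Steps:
E = 27 (E = -2 + 29 = 27)
r(w, T) = 1/(-3 + T)
p(C) = 4*C**2 (p(C) = (2*C)**2 = 4*C**2)
b = -2052 (b = -76*27 = -2052)
b - p(r(-6, H(4, A))) = -2052 - 4*(1/(-3 - 5))**2 = -2052 - 4*(1/(-8))**2 = -2052 - 4*(-1/8)**2 = -2052 - 4/64 = -2052 - 1*1/16 = -2052 - 1/16 = -32833/16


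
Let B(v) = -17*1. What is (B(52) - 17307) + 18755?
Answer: 1431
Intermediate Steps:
B(v) = -17
(B(52) - 17307) + 18755 = (-17 - 17307) + 18755 = -17324 + 18755 = 1431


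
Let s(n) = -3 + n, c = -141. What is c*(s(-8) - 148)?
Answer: 22419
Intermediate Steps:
c*(s(-8) - 148) = -141*((-3 - 8) - 148) = -141*(-11 - 148) = -141*(-159) = 22419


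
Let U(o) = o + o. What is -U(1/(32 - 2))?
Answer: -1/15 ≈ -0.066667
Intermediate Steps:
U(o) = 2*o
-U(1/(32 - 2)) = -2/(32 - 2) = -2/30 = -1*1/15 = -1/15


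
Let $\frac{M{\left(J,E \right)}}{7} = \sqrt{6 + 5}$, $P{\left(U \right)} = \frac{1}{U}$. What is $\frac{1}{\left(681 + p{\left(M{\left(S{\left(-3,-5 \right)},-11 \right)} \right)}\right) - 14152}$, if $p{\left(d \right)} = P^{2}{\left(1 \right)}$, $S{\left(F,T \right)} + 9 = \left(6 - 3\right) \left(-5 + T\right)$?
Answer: $- \frac{1}{13470} \approx -7.4239 \cdot 10^{-5}$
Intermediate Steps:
$S{\left(F,T \right)} = -24 + 3 T$ ($S{\left(F,T \right)} = -9 + \left(6 - 3\right) \left(-5 + T\right) = -9 + 3 \left(-5 + T\right) = -9 + \left(-15 + 3 T\right) = -24 + 3 T$)
$M{\left(J,E \right)} = 7 \sqrt{11}$ ($M{\left(J,E \right)} = 7 \sqrt{6 + 5} = 7 \sqrt{11}$)
$p{\left(d \right)} = 1$ ($p{\left(d \right)} = \left(1^{-1}\right)^{2} = 1^{2} = 1$)
$\frac{1}{\left(681 + p{\left(M{\left(S{\left(-3,-5 \right)},-11 \right)} \right)}\right) - 14152} = \frac{1}{\left(681 + 1\right) - 14152} = \frac{1}{682 - 14152} = \frac{1}{-13470} = - \frac{1}{13470}$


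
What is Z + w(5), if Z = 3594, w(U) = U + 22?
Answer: 3621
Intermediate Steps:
w(U) = 22 + U
Z + w(5) = 3594 + (22 + 5) = 3594 + 27 = 3621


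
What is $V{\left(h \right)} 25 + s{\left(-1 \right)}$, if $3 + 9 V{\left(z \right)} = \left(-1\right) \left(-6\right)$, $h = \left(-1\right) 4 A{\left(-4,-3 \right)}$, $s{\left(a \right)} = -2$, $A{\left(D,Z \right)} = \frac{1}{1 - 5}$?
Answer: $\frac{19}{3} \approx 6.3333$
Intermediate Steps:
$A{\left(D,Z \right)} = - \frac{1}{4}$ ($A{\left(D,Z \right)} = \frac{1}{-4} = - \frac{1}{4}$)
$h = 1$ ($h = \left(-1\right) 4 \left(- \frac{1}{4}\right) = \left(-4\right) \left(- \frac{1}{4}\right) = 1$)
$V{\left(z \right)} = \frac{1}{3}$ ($V{\left(z \right)} = - \frac{1}{3} + \frac{\left(-1\right) \left(-6\right)}{9} = - \frac{1}{3} + \frac{1}{9} \cdot 6 = - \frac{1}{3} + \frac{2}{3} = \frac{1}{3}$)
$V{\left(h \right)} 25 + s{\left(-1 \right)} = \frac{1}{3} \cdot 25 - 2 = \frac{25}{3} - 2 = \frac{19}{3}$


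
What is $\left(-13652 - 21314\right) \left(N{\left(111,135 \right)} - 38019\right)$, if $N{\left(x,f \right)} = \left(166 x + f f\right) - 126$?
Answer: $52239204$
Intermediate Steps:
$N{\left(x,f \right)} = -126 + f^{2} + 166 x$ ($N{\left(x,f \right)} = \left(166 x + f^{2}\right) - 126 = \left(f^{2} + 166 x\right) - 126 = -126 + f^{2} + 166 x$)
$\left(-13652 - 21314\right) \left(N{\left(111,135 \right)} - 38019\right) = \left(-13652 - 21314\right) \left(\left(-126 + 135^{2} + 166 \cdot 111\right) - 38019\right) = - 34966 \left(\left(-126 + 18225 + 18426\right) - 38019\right) = - 34966 \left(36525 - 38019\right) = \left(-34966\right) \left(-1494\right) = 52239204$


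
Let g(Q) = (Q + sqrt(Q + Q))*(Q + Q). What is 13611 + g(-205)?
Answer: 97661 - 410*I*sqrt(410) ≈ 97661.0 - 8301.9*I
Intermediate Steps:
g(Q) = 2*Q*(Q + sqrt(2)*sqrt(Q)) (g(Q) = (Q + sqrt(2*Q))*(2*Q) = (Q + sqrt(2)*sqrt(Q))*(2*Q) = 2*Q*(Q + sqrt(2)*sqrt(Q)))
13611 + g(-205) = 13611 + (2*(-205)**2 + 2*sqrt(2)*(-205)**(3/2)) = 13611 + (2*42025 + 2*sqrt(2)*(-205*I*sqrt(205))) = 13611 + (84050 - 410*I*sqrt(410)) = 97661 - 410*I*sqrt(410)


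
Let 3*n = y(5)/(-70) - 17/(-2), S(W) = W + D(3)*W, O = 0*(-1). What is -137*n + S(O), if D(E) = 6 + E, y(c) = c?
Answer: -8083/21 ≈ -384.90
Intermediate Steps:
O = 0
S(W) = 10*W (S(W) = W + (6 + 3)*W = W + 9*W = 10*W)
n = 59/21 (n = (5/(-70) - 17/(-2))/3 = (5*(-1/70) - 17*(-½))/3 = (-1/14 + 17/2)/3 = (⅓)*(59/7) = 59/21 ≈ 2.8095)
-137*n + S(O) = -137*59/21 + 10*0 = -8083/21 + 0 = -8083/21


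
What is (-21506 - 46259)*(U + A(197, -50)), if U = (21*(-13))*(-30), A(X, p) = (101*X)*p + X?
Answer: 66847665195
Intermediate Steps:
A(X, p) = X + 101*X*p (A(X, p) = 101*X*p + X = X + 101*X*p)
U = 8190 (U = -273*(-30) = 8190)
(-21506 - 46259)*(U + A(197, -50)) = (-21506 - 46259)*(8190 + 197*(1 + 101*(-50))) = -67765*(8190 + 197*(1 - 5050)) = -67765*(8190 + 197*(-5049)) = -67765*(8190 - 994653) = -67765*(-986463) = 66847665195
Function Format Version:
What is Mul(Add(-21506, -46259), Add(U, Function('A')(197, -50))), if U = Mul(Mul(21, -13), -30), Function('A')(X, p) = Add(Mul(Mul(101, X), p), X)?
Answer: 66847665195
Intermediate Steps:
Function('A')(X, p) = Add(X, Mul(101, X, p)) (Function('A')(X, p) = Add(Mul(101, X, p), X) = Add(X, Mul(101, X, p)))
U = 8190 (U = Mul(-273, -30) = 8190)
Mul(Add(-21506, -46259), Add(U, Function('A')(197, -50))) = Mul(Add(-21506, -46259), Add(8190, Mul(197, Add(1, Mul(101, -50))))) = Mul(-67765, Add(8190, Mul(197, Add(1, -5050)))) = Mul(-67765, Add(8190, Mul(197, -5049))) = Mul(-67765, Add(8190, -994653)) = Mul(-67765, -986463) = 66847665195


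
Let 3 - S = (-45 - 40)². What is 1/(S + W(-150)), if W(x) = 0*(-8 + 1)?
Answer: -1/7222 ≈ -0.00013847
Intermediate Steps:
W(x) = 0 (W(x) = 0*(-7) = 0)
S = -7222 (S = 3 - (-45 - 40)² = 3 - 1*(-85)² = 3 - 1*7225 = 3 - 7225 = -7222)
1/(S + W(-150)) = 1/(-7222 + 0) = 1/(-7222) = -1/7222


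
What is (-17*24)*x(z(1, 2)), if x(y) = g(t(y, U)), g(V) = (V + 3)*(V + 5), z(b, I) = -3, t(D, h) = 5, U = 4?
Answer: -32640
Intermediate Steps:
g(V) = (3 + V)*(5 + V)
x(y) = 80 (x(y) = 15 + 5**2 + 8*5 = 15 + 25 + 40 = 80)
(-17*24)*x(z(1, 2)) = -17*24*80 = -408*80 = -32640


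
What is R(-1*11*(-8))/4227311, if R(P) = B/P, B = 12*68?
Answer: 102/46500421 ≈ 2.1935e-6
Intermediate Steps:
B = 816
R(P) = 816/P
R(-1*11*(-8))/4227311 = (816/((-1*11*(-8))))/4227311 = (816/((-11*(-8))))*(1/4227311) = (816/88)*(1/4227311) = (816*(1/88))*(1/4227311) = (102/11)*(1/4227311) = 102/46500421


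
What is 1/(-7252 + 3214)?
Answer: -1/4038 ≈ -0.00024765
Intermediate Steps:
1/(-7252 + 3214) = 1/(-4038) = -1/4038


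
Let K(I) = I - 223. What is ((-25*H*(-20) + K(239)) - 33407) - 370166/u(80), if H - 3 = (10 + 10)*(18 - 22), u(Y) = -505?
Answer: -35934789/505 ≈ -71158.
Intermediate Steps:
H = -77 (H = 3 + (10 + 10)*(18 - 22) = 3 + 20*(-4) = 3 - 80 = -77)
K(I) = -223 + I
((-25*H*(-20) + K(239)) - 33407) - 370166/u(80) = ((-25*(-77)*(-20) + (-223 + 239)) - 33407) - 370166/(-505) = ((1925*(-20) + 16) - 33407) - 370166*(-1/505) = ((-38500 + 16) - 33407) + 370166/505 = (-38484 - 33407) + 370166/505 = -71891 + 370166/505 = -35934789/505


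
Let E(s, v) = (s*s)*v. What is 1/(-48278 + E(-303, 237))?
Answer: 1/21710455 ≈ 4.6061e-8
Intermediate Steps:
E(s, v) = v*s² (E(s, v) = s²*v = v*s²)
1/(-48278 + E(-303, 237)) = 1/(-48278 + 237*(-303)²) = 1/(-48278 + 237*91809) = 1/(-48278 + 21758733) = 1/21710455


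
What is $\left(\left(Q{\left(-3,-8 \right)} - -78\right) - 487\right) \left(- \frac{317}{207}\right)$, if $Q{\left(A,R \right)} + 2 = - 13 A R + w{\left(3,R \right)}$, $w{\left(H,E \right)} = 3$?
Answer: $\frac{25360}{23} \approx 1102.6$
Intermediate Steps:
$Q{\left(A,R \right)} = 1 - 13 A R$ ($Q{\left(A,R \right)} = -2 + \left(- 13 A R + 3\right) = -2 - \left(-3 + 13 A R\right) = 1 - 13 A R$)
$\left(\left(Q{\left(-3,-8 \right)} - -78\right) - 487\right) \left(- \frac{317}{207}\right) = \left(\left(\left(1 - \left(-39\right) \left(-8\right)\right) - -78\right) - 487\right) \left(- \frac{317}{207}\right) = \left(\left(\left(1 - 312\right) + 78\right) - 487\right) \left(\left(-317\right) \frac{1}{207}\right) = \left(\left(-311 + 78\right) - 487\right) \left(- \frac{317}{207}\right) = \left(-233 - 487\right) \left(- \frac{317}{207}\right) = \left(-720\right) \left(- \frac{317}{207}\right) = \frac{25360}{23}$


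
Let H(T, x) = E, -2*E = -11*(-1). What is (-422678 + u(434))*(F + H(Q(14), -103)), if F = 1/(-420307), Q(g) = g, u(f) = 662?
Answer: 975569956032/420307 ≈ 2.3211e+6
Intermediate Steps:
E = -11/2 (E = -(-11)*(-1)/2 = -½*11 = -11/2 ≈ -5.5000)
H(T, x) = -11/2
F = -1/420307 ≈ -2.3792e-6
(-422678 + u(434))*(F + H(Q(14), -103)) = (-422678 + 662)*(-1/420307 - 11/2) = -422016*(-4623379/840614) = 975569956032/420307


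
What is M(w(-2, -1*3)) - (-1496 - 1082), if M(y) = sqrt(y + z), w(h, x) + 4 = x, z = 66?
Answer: 2578 + sqrt(59) ≈ 2585.7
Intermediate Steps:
w(h, x) = -4 + x
M(y) = sqrt(66 + y) (M(y) = sqrt(y + 66) = sqrt(66 + y))
M(w(-2, -1*3)) - (-1496 - 1082) = sqrt(66 + (-4 - 1*3)) - (-1496 - 1082) = sqrt(66 + (-4 - 3)) - 1*(-2578) = sqrt(66 - 7) + 2578 = sqrt(59) + 2578 = 2578 + sqrt(59)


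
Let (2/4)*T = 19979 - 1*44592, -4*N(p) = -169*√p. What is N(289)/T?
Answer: -2873/196904 ≈ -0.014591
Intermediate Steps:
N(p) = 169*√p/4 (N(p) = -(-169)*√p/4 = 169*√p/4)
T = -49226 (T = 2*(19979 - 1*44592) = 2*(19979 - 44592) = 2*(-24613) = -49226)
N(289)/T = (169*√289/4)/(-49226) = ((169/4)*17)*(-1/49226) = (2873/4)*(-1/49226) = -2873/196904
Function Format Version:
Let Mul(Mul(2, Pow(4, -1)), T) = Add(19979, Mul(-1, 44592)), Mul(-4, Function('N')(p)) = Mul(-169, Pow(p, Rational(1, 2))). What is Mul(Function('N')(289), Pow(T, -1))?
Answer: Rational(-2873, 196904) ≈ -0.014591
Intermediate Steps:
Function('N')(p) = Mul(Rational(169, 4), Pow(p, Rational(1, 2))) (Function('N')(p) = Mul(Rational(-1, 4), Mul(-169, Pow(p, Rational(1, 2)))) = Mul(Rational(169, 4), Pow(p, Rational(1, 2))))
T = -49226 (T = Mul(2, Add(19979, Mul(-1, 44592))) = Mul(2, Add(19979, -44592)) = Mul(2, -24613) = -49226)
Mul(Function('N')(289), Pow(T, -1)) = Mul(Mul(Rational(169, 4), Pow(289, Rational(1, 2))), Pow(-49226, -1)) = Mul(Mul(Rational(169, 4), 17), Rational(-1, 49226)) = Mul(Rational(2873, 4), Rational(-1, 49226)) = Rational(-2873, 196904)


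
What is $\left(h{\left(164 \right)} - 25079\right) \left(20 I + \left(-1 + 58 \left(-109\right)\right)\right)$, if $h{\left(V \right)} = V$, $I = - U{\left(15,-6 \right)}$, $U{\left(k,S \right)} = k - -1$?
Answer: $165510345$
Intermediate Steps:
$U{\left(k,S \right)} = 1 + k$ ($U{\left(k,S \right)} = k + 1 = 1 + k$)
$I = -16$ ($I = - (1 + 15) = \left(-1\right) 16 = -16$)
$\left(h{\left(164 \right)} - 25079\right) \left(20 I + \left(-1 + 58 \left(-109\right)\right)\right) = \left(164 - 25079\right) \left(20 \left(-16\right) + \left(-1 + 58 \left(-109\right)\right)\right) = - 24915 \left(-320 - 6323\right) = \left(-24915\right) \left(-6643\right) = 165510345$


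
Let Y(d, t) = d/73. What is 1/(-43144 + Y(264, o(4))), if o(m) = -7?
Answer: -73/3149248 ≈ -2.3180e-5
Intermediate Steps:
Y(d, t) = d/73 (Y(d, t) = d*(1/73) = d/73)
1/(-43144 + Y(264, o(4))) = 1/(-43144 + (1/73)*264) = 1/(-43144 + 264/73) = 1/(-3149248/73) = -73/3149248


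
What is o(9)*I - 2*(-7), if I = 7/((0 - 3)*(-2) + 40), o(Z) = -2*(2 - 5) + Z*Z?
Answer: 1253/46 ≈ 27.239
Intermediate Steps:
o(Z) = 6 + Z**2 (o(Z) = -2*(-3) + Z**2 = 6 + Z**2)
I = 7/46 (I = 7/(-3*(-2) + 40) = 7/(6 + 40) = 7/46 ≈ 0.15217)
o(9)*I - 2*(-7) = (6 + 9**2)*(7/46) - 2*(-7) = (6 + 81)*(7/46) + 14 = 87*(7/46) + 14 = 609/46 + 14 = 1253/46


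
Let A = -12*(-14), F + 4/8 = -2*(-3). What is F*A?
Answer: 924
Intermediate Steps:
F = 11/2 (F = -½ - 2*(-3) = -½ + 6 = 11/2 ≈ 5.5000)
A = 168
F*A = (11/2)*168 = 924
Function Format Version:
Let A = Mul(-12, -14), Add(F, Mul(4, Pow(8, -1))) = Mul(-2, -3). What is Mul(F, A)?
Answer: 924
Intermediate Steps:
F = Rational(11, 2) (F = Add(Rational(-1, 2), Mul(-2, -3)) = Add(Rational(-1, 2), 6) = Rational(11, 2) ≈ 5.5000)
A = 168
Mul(F, A) = Mul(Rational(11, 2), 168) = 924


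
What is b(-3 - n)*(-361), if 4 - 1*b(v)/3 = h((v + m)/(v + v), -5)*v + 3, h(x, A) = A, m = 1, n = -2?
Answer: 4332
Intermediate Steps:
b(v) = 3 + 15*v (b(v) = 12 - 3*(-5*v + 3) = 12 - 3*(3 - 5*v) = 12 + (-9 + 15*v) = 3 + 15*v)
b(-3 - n)*(-361) = (3 + 15*(-3 - 1*(-2)))*(-361) = (3 + 15*(-3 + 2))*(-361) = (3 + 15*(-1))*(-361) = (3 - 15)*(-361) = -12*(-361) = 4332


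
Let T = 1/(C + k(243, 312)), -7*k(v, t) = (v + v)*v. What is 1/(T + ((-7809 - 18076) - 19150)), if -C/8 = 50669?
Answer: -2955562/133103734677 ≈ -2.2205e-5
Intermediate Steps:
C = -405352 (C = -8*50669 = -405352)
k(v, t) = -2*v**2/7 (k(v, t) = -(v + v)*v/7 = -2*v*v/7 = -2*v**2/7)
T = -7/2955562 (T = 1/(-405352 - 2/7*243**2) = 1/(-405352 - 2/7*59049) = 1/(-405352 - 118098/7) = 1/(-2955562/7) = -7/2955562 ≈ -2.3684e-6)
1/(T + ((-7809 - 18076) - 19150)) = 1/(-7/2955562 + ((-7809 - 18076) - 19150)) = 1/(-7/2955562 + (-25885 - 19150)) = 1/(-7/2955562 - 45035) = 1/(-133103734677/2955562) = -2955562/133103734677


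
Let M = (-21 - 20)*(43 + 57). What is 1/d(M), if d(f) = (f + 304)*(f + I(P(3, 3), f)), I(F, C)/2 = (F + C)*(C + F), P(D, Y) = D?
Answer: -1/127419261528 ≈ -7.8481e-12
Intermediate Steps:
I(F, C) = 2*(C + F)**2 (I(F, C) = 2*((F + C)*(C + F)) = 2*((C + F)*(C + F)) = 2*(C + F)**2)
M = -4100 (M = -41*100 = -4100)
d(f) = (304 + f)*(f + 2*(3 + f)**2) (d(f) = (f + 304)*(f + 2*(f + 3)**2) = (304 + f)*(f + 2*(3 + f)**2))
1/d(M) = 1/(5472 + 2*(-4100)**3 + 621*(-4100)**2 + 3970*(-4100)) = 1/(5472 + 2*(-68921000000) + 621*16810000 - 16277000) = 1/(5472 - 137842000000 + 10439010000 - 16277000) = 1/(-127419261528) = -1/127419261528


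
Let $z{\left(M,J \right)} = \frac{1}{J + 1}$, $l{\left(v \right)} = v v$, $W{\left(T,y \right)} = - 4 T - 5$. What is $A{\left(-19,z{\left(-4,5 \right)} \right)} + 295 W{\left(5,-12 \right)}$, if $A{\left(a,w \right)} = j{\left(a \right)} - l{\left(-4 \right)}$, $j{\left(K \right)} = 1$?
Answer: $-7390$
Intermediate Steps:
$W{\left(T,y \right)} = -5 - 4 T$
$l{\left(v \right)} = v^{2}$
$z{\left(M,J \right)} = \frac{1}{1 + J}$
$A{\left(a,w \right)} = -15$ ($A{\left(a,w \right)} = 1 - \left(-4\right)^{2} = 1 - 16 = -15$)
$A{\left(-19,z{\left(-4,5 \right)} \right)} + 295 W{\left(5,-12 \right)} = -15 + 295 \left(-5 - 20\right) = -15 + 295 \left(-25\right) = -15 - 7375 = -7390$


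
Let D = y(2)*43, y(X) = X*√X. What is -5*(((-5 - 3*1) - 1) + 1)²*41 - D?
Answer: -13120 - 86*√2 ≈ -13242.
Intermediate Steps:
y(X) = X^(3/2)
D = 86*√2 (D = 2^(3/2)*43 = (2*√2)*43 = 86*√2 ≈ 121.62)
-5*(((-5 - 3*1) - 1) + 1)²*41 - D = -5*(((-5 - 3*1) - 1) + 1)²*41 - 86*√2 = -5*(((-5 - 3) - 1) + 1)²*41 - 86*√2 = -5*((-8 - 1) + 1)²*41 - 86*√2 = -5*(-9 + 1)²*41 - 86*√2 = -5*(-8)²*41 - 86*√2 = -5*64*41 - 86*√2 = -320*41 - 86*√2 = -13120 - 86*√2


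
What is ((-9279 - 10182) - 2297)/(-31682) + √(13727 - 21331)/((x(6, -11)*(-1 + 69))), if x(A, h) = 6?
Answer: 10879/15841 + I*√1901/204 ≈ 0.68676 + 0.21373*I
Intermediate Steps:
((-9279 - 10182) - 2297)/(-31682) + √(13727 - 21331)/((x(6, -11)*(-1 + 69))) = ((-9279 - 10182) - 2297)/(-31682) + √(13727 - 21331)/((6*(-1 + 69))) = (-19461 - 2297)*(-1/31682) + √(-7604)/((6*68)) = -21758*(-1/31682) + (2*I*√1901)/408 = 10879/15841 + (2*I*√1901)*(1/408) = 10879/15841 + I*√1901/204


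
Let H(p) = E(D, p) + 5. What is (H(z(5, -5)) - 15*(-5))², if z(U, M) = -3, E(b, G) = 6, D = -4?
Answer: 7396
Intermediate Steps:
H(p) = 11 (H(p) = 6 + 5 = 11)
(H(z(5, -5)) - 15*(-5))² = (11 - 15*(-5))² = (11 + 75)² = 86² = 7396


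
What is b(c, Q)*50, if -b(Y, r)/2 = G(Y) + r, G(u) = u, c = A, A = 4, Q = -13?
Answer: 900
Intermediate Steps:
c = 4
b(Y, r) = -2*Y - 2*r (b(Y, r) = -2*(Y + r) = -2*Y - 2*r)
b(c, Q)*50 = (-2*4 - 2*(-13))*50 = (-8 + 26)*50 = 18*50 = 900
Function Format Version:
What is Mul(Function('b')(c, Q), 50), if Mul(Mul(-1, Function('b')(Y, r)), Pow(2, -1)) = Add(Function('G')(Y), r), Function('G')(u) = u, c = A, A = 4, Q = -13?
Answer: 900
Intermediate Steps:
c = 4
Function('b')(Y, r) = Add(Mul(-2, Y), Mul(-2, r)) (Function('b')(Y, r) = Mul(-2, Add(Y, r)) = Add(Mul(-2, Y), Mul(-2, r)))
Mul(Function('b')(c, Q), 50) = Mul(Add(Mul(-2, 4), Mul(-2, -13)), 50) = Mul(Add(-8, 26), 50) = Mul(18, 50) = 900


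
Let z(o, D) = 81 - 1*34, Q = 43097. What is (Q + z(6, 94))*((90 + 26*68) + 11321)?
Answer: 568594776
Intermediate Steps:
z(o, D) = 47 (z(o, D) = 81 - 34 = 47)
(Q + z(6, 94))*((90 + 26*68) + 11321) = (43097 + 47)*((90 + 26*68) + 11321) = 43144*((90 + 1768) + 11321) = 43144*(1858 + 11321) = 43144*13179 = 568594776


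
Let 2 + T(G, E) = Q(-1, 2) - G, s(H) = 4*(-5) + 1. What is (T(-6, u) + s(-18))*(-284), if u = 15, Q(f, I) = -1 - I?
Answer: 5112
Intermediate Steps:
s(H) = -19 (s(H) = -20 + 1 = -19)
T(G, E) = -5 - G (T(G, E) = -2 + ((-1 - 1*2) - G) = -2 + ((-1 - 2) - G) = -2 + (-3 - G) = -5 - G)
(T(-6, u) + s(-18))*(-284) = ((-5 - 1*(-6)) - 19)*(-284) = ((-5 + 6) - 19)*(-284) = (1 - 19)*(-284) = -18*(-284) = 5112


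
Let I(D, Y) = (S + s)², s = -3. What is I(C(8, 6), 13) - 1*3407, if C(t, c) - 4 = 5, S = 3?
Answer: -3407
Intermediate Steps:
C(t, c) = 9 (C(t, c) = 4 + 5 = 9)
I(D, Y) = 0 (I(D, Y) = (3 - 3)² = 0² = 0)
I(C(8, 6), 13) - 1*3407 = 0 - 1*3407 = 0 - 3407 = -3407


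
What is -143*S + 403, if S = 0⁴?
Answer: 403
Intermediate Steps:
S = 0
-143*S + 403 = -143*0 + 403 = 0 + 403 = 403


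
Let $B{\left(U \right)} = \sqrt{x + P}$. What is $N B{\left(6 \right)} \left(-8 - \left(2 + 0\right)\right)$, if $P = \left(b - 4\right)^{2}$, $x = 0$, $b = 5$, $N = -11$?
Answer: $110$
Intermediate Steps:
$P = 1$ ($P = \left(5 - 4\right)^{2} = 1^{2} = 1$)
$B{\left(U \right)} = 1$ ($B{\left(U \right)} = \sqrt{0 + 1} = \sqrt{1} = 1$)
$N B{\left(6 \right)} \left(-8 - \left(2 + 0\right)\right) = \left(-11\right) 1 \left(-8 - \left(2 + 0\right)\right) = - 11 \left(-8 - 2\right) = \left(-11\right) \left(-10\right) = 110$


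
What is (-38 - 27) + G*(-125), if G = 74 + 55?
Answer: -16190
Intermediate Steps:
G = 129
(-38 - 27) + G*(-125) = (-38 - 27) + 129*(-125) = -65 - 16125 = -16190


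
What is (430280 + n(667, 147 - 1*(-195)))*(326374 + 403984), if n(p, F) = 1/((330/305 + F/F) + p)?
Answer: 6413072012253599/20407 ≈ 3.1426e+11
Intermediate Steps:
n(p, F) = 1/(127/61 + p) (n(p, F) = 1/((330*(1/305) + 1) + p) = 1/((66/61 + 1) + p) = 1/(127/61 + p))
(430280 + n(667, 147 - 1*(-195)))*(326374 + 403984) = (430280 + 61/(127 + 61*667))*(326374 + 403984) = (430280 + 61/(127 + 40687))*730358 = (430280 + 61/40814)*730358 = (17561447981/40814)*730358 = 6413072012253599/20407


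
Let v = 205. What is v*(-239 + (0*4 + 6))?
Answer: -47765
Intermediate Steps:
v*(-239 + (0*4 + 6)) = 205*(-239 + (0*4 + 6)) = 205*(-239 + (0 + 6)) = 205*(-239 + 6) = 205*(-233) = -47765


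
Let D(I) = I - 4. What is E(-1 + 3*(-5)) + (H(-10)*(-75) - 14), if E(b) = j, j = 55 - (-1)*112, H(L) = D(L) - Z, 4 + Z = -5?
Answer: 528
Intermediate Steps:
D(I) = -4 + I
Z = -9 (Z = -4 - 5 = -9)
H(L) = 5 + L (H(L) = (-4 + L) - 1*(-9) = (-4 + L) + 9 = 5 + L)
j = 167 (j = 55 - 1*(-112) = 55 + 112 = 167)
E(b) = 167
E(-1 + 3*(-5)) + (H(-10)*(-75) - 14) = 167 + ((5 - 10)*(-75) - 14) = 167 + (-5*(-75) - 14) = 167 + (375 - 14) = 167 + 361 = 528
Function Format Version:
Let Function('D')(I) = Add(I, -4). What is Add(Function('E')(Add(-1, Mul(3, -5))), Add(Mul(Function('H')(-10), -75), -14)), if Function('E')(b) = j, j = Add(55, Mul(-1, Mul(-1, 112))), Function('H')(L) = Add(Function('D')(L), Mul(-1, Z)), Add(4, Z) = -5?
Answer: 528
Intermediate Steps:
Function('D')(I) = Add(-4, I)
Z = -9 (Z = Add(-4, -5) = -9)
Function('H')(L) = Add(5, L) (Function('H')(L) = Add(Add(-4, L), Mul(-1, -9)) = Add(Add(-4, L), 9) = Add(5, L))
j = 167 (j = Add(55, Mul(-1, -112)) = Add(55, 112) = 167)
Function('E')(b) = 167
Add(Function('E')(Add(-1, Mul(3, -5))), Add(Mul(Function('H')(-10), -75), -14)) = Add(167, Add(Mul(Add(5, -10), -75), -14)) = Add(167, Add(Mul(-5, -75), -14)) = Add(167, Add(375, -14)) = Add(167, 361) = 528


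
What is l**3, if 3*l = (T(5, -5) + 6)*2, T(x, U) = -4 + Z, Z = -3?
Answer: -8/27 ≈ -0.29630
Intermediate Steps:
T(x, U) = -7 (T(x, U) = -4 - 3 = -7)
l = -2/3 (l = ((-7 + 6)*2)/3 = (-1*2)/3 = (1/3)*(-2) = -2/3 ≈ -0.66667)
l**3 = (-2/3)**3 = -8/27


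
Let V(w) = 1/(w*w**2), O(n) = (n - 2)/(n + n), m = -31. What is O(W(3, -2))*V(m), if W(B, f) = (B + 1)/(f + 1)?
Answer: -3/119164 ≈ -2.5175e-5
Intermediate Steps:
W(B, f) = (1 + B)/(1 + f)
O(n) = (-2 + n)/(2*n) (O(n) = (-2 + n)/((2*n)) = (-2 + n)*(1/(2*n)) = (-2 + n)/(2*n))
V(w) = w**(-3) (V(w) = 1/(w**3) = w**(-3))
O(W(3, -2))*V(m) = ((-2 + (1 + 3)/(1 - 2))/(2*(((1 + 3)/(1 - 2)))))/(-31)**3 = ((-2 + 4/(-1))/(2*((4/(-1)))))*(-1/29791) = ((-2 - 1*4)/(2*((-1*4))))*(-1/29791) = ((1/2)*(-2 - 4)/(-4))*(-1/29791) = ((1/2)*(-1/4)*(-6))*(-1/29791) = (3/4)*(-1/29791) = -3/119164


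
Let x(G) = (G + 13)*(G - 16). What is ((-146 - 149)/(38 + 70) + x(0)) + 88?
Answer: -13255/108 ≈ -122.73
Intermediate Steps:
x(G) = (-16 + G)*(13 + G) (x(G) = (13 + G)*(-16 + G) = (-16 + G)*(13 + G))
((-146 - 149)/(38 + 70) + x(0)) + 88 = ((-146 - 149)/(38 + 70) + (-208 + 0² - 3*0)) + 88 = (-295/108 + (-208 + 0 + 0)) + 88 = (-295*1/108 - 208) + 88 = (-295/108 - 208) + 88 = -22759/108 + 88 = -13255/108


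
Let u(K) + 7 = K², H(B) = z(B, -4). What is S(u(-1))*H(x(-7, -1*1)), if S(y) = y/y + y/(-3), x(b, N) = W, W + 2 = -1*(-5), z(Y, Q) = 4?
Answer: 12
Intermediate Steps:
W = 3 (W = -2 - 1*(-5) = -2 + 5 = 3)
x(b, N) = 3
H(B) = 4
u(K) = -7 + K²
S(y) = 1 - y/3 (S(y) = 1 + y*(-⅓) = 1 - y/3)
S(u(-1))*H(x(-7, -1*1)) = (1 - (-7 + (-1)²)/3)*4 = (1 - (-7 + 1)/3)*4 = (1 - ⅓*(-6))*4 = (1 + 2)*4 = 3*4 = 12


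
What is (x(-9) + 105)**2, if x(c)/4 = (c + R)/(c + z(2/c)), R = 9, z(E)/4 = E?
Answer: 11025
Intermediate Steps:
z(E) = 4*E
x(c) = 4*(9 + c)/(c + 8/c) (x(c) = 4*((c + 9)/(c + 4*(2/c))) = 4*((9 + c)/(c + 8/c)) = 4*(9 + c)/(c + 8/c))
(x(-9) + 105)**2 = (4*(-9)*(9 - 9)/(8 + (-9)**2) + 105)**2 = (4*(-9)*0/(8 + 81) + 105)**2 = (4*(-9)*0/89 + 105)**2 = (4*(-9)*(1/89)*0 + 105)**2 = (0 + 105)**2 = 105**2 = 11025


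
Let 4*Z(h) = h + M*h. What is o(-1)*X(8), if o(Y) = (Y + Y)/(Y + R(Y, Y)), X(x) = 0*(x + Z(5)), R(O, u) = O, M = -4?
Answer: 0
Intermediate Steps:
Z(h) = -3*h/4 (Z(h) = (h - 4*h)/4 = (-3*h)/4 = -3*h/4)
X(x) = 0 (X(x) = 0*(x - ¾*5) = 0*(x - 15/4) = 0*(-15/4 + x) = 0)
o(Y) = 1 (o(Y) = (Y + Y)/(Y + Y) = (2*Y)/((2*Y)) = (2*Y)*(1/(2*Y)) = 1)
o(-1)*X(8) = 1*0 = 0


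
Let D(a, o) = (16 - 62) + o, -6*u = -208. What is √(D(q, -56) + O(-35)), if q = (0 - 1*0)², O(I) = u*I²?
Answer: √381282/3 ≈ 205.83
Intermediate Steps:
u = 104/3 (u = -⅙*(-208) = 104/3 ≈ 34.667)
O(I) = 104*I²/3
q = 0 (q = (0 + 0)² = 0² = 0)
D(a, o) = -46 + o
√(D(q, -56) + O(-35)) = √((-46 - 56) + (104/3)*(-35)²) = √(-102 + (104/3)*1225) = √(-102 + 127400/3) = √(127094/3) = √381282/3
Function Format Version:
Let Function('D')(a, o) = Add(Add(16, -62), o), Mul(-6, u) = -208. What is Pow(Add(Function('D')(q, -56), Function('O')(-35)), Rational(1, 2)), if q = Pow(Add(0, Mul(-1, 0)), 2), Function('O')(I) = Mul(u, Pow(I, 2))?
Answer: Mul(Rational(1, 3), Pow(381282, Rational(1, 2))) ≈ 205.83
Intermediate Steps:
u = Rational(104, 3) (u = Mul(Rational(-1, 6), -208) = Rational(104, 3) ≈ 34.667)
Function('O')(I) = Mul(Rational(104, 3), Pow(I, 2))
q = 0 (q = Pow(Add(0, 0), 2) = Pow(0, 2) = 0)
Function('D')(a, o) = Add(-46, o)
Pow(Add(Function('D')(q, -56), Function('O')(-35)), Rational(1, 2)) = Pow(Add(Add(-46, -56), Mul(Rational(104, 3), Pow(-35, 2))), Rational(1, 2)) = Pow(Add(-102, Mul(Rational(104, 3), 1225)), Rational(1, 2)) = Pow(Add(-102, Rational(127400, 3)), Rational(1, 2)) = Pow(Rational(127094, 3), Rational(1, 2)) = Mul(Rational(1, 3), Pow(381282, Rational(1, 2)))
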